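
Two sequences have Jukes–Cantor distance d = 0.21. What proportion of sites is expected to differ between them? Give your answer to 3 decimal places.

p = (3/4)(1 − e^(−4d/3)) = 0.75 × (1 − e^(-0.28)) = 0.75 × (1 − 0.755784) = 0.183162.

0.183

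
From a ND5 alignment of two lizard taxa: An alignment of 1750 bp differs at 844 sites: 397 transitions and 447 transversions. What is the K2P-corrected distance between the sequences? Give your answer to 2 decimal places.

P = 397/1750 ≈ 0.226857 and Q = 447/1750 ≈ 0.255429.
Under the Kimura two-parameter model, d = −½ ln(1 − 2P − Q) − ¼ ln(1 − 2Q).
1 − 2P − Q = 0.290857, giving −½ ln(0.290857) = 0.617462.
1 − 2Q = 0.489142, giving −¼ ln(0.489142) = 0.178776.
d = 0.617462 + 0.178776 = 0.796238.

0.80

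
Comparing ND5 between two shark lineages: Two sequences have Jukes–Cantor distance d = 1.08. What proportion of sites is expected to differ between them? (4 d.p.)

0.5723

p = (3/4)(1 − e^(−4d/3)) = 0.75 × (1 − e^(-1.44)) = 0.75 × (1 − 0.236928) = 0.572304.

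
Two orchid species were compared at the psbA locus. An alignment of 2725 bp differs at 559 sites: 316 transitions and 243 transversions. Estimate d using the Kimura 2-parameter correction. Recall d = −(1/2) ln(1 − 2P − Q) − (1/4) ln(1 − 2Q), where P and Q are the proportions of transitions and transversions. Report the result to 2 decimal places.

0.24

P = 316/2725 ≈ 0.115963 and Q = 243/2725 ≈ 0.089174.
Under the Kimura two-parameter model, d = −½ ln(1 − 2P − Q) − ¼ ln(1 − 2Q).
1 − 2P − Q = 0.6789, giving −½ ln(0.6789) = 0.193641.
1 − 2Q = 0.821652, giving −¼ ln(0.821652) = 0.049110.
d = 0.193641 + 0.049110 = 0.242751.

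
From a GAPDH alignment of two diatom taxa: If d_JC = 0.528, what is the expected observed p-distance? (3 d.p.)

p = (3/4)(1 − e^(−4d/3)) = 0.75 × (1 − e^(-0.704)) = 0.75 × (1 − 0.494603) = 0.379048.

0.379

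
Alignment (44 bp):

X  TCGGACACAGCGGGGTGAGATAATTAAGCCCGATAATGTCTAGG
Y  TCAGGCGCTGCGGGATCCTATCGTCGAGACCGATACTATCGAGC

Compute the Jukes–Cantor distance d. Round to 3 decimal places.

The sequences differ at 17 of 44 sites, so p = 17/44 ≈ 0.386364.
d = −(3/4) ln(1 − 4p/3) = −0.75 ln(1 − 0.515152) = −0.75 ln(0.484848)
  = −0.75 × (-0.723920) = 0.542940 substitutions/site.

0.543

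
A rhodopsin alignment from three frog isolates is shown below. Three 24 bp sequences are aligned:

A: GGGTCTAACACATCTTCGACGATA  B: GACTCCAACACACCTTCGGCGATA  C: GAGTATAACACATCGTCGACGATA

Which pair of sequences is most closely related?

A and C

A–B: 5/24 differ, p = 0.208, d = 0.244.
A–C: 3/24 differ, p = 0.125, d = 0.137.
B–C: 6/24 differ, p = 0.250, d = 0.304.
The smallest distance is between A and C.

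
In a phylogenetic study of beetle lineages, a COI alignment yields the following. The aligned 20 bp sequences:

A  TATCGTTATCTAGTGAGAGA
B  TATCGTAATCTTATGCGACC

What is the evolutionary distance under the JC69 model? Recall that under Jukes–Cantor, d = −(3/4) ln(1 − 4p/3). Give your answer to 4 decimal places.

0.3831

The sequences differ at 6 of 20 sites (7, 12, 13, 16, 19, 20), so p = 6/20 = 0.3.
d = −(3/4) ln(1 − 4p/3) = −0.75 ln(1 − 0.4) = −0.75 ln(0.6)
  = −0.75 × (-0.510826) = 0.383120 substitutions/site.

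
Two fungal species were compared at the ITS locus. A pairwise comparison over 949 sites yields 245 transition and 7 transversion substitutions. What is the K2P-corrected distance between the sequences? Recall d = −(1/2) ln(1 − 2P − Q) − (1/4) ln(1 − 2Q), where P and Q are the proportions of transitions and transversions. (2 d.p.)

0.37

P = 245/949 ≈ 0.258166 and Q = 7/949 ≈ 0.007376.
Under the Kimura two-parameter model, d = −½ ln(1 − 2P − Q) − ¼ ln(1 − 2Q).
1 − 2P − Q = 0.476292, giving −½ ln(0.476292) = 0.370862.
1 − 2Q = 0.985248, giving −¼ ln(0.985248) = 0.003715.
d = 0.370862 + 0.003715 = 0.374577.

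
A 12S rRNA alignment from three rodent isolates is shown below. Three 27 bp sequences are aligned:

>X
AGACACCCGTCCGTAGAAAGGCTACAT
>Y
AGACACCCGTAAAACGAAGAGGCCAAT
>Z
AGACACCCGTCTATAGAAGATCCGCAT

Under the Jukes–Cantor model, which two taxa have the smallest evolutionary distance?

X–Y: 11/27 differ, p = 0.407, d = 0.588.
X–Z: 7/27 differ, p = 0.259, d = 0.318.
Y–Z: 8/27 differ, p = 0.296, d = 0.377.
The smallest distance is between X and Z.

X and Z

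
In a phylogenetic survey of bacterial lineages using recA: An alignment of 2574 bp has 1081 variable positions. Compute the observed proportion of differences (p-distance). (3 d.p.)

p = 1081/2574 = 0.419968… ≈ 0.420 (to 3 d.p.).

0.420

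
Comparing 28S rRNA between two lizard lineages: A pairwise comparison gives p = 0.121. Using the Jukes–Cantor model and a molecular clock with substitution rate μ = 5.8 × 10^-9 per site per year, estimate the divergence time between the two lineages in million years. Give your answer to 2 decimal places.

d = −(3/4) ln(1 − 4p/3) = −0.75 ln(1 − 0.161333) = −0.75 ln(0.838667)
  = −0.75 × (-0.175942) = 0.131957 substitutions/site.
Under a molecular clock d = 2μt, so t = d/(2μ) = 0.131957 / (2 × 5.8 × 10^-9) = 11.38 million years.

11.38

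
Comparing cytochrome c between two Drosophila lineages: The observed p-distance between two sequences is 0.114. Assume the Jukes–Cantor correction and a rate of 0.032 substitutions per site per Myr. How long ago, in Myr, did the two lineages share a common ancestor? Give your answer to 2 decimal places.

d = −(3/4) ln(1 − 4p/3) = −0.75 ln(1 − 0.152) = −0.75 ln(0.848)
  = −0.75 × (-0.164875) = 0.123656 substitutions/site.
Under a molecular clock d = 2μt, so t = d/(2μ) = 0.123656 / (2 × 0.032) = 1.93 Myr.

1.93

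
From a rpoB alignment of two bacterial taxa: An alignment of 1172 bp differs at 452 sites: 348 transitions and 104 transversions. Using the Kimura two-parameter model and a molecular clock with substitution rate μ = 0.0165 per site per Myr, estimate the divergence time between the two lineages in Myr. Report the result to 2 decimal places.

P = 348/1172 ≈ 0.296928 and Q = 104/1172 ≈ 0.088737.
Under the Kimura two-parameter model, d = −½ ln(1 − 2P − Q) − ¼ ln(1 − 2Q).
1 − 2P − Q = 0.317407, giving −½ ln(0.317407) = 0.573785.
1 − 2Q = 0.822526, giving −¼ ln(0.822526) = 0.048844.
d = 0.573785 + 0.048844 = 0.622629.
Under a molecular clock d = 2μt, so t = d/(2μ) = 0.622629 / (2 × 0.0165) = 18.87 Myr.

18.87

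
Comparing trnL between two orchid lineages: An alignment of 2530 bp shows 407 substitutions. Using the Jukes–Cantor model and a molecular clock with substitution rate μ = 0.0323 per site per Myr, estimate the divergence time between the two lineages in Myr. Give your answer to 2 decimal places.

p = 407/2530 ≈ 0.16087.
d = −(3/4) ln(1 − 4p/3) = −0.75 ln(1 − 0.214493) = −0.75 ln(0.785507)
  = −0.75 × (-0.241426) = 0.181070 substitutions/site.
Under a molecular clock d = 2μt, so t = d/(2μ) = 0.181070 / (2 × 0.0323) = 2.80 Myr.

2.80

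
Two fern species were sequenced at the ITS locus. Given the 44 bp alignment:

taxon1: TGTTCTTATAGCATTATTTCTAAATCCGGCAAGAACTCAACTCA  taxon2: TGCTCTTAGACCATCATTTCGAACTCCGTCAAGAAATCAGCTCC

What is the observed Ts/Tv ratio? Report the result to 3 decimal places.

0.429

Transitions are A↔G and C↔T; transversions are all other mismatches.
Transitions: 3. Transversions: 7.
R = 3/7 = 0.428571… ≈ 0.429 (to 3 d.p.).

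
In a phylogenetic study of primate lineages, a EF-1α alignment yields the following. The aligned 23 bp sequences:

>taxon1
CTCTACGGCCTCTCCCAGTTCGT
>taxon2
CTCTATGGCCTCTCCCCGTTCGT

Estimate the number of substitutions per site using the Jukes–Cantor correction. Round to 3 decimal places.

The sequences differ at 2 of 23 sites (6, 17), so p = 2/23 ≈ 0.086957.
d = −(3/4) ln(1 − 4p/3) = −0.75 ln(1 − 0.115943) = −0.75 ln(0.884057)
  = −0.75 × (-0.123234) = 0.092426 substitutions/site.

0.092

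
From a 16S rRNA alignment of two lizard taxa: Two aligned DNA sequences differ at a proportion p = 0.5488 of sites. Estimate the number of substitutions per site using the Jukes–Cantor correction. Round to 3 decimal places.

0.987

d = −(3/4) ln(1 − 4p/3) = −0.75 ln(1 − 0.731733) = −0.75 ln(0.268267)
  = −0.75 × (-1.315773) = 0.986830 substitutions/site.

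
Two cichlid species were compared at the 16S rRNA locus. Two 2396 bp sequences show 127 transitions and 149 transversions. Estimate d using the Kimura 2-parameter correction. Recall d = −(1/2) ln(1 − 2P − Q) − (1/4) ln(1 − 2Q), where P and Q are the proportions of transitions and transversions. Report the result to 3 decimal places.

P = 127/2396 ≈ 0.053005 and Q = 149/2396 ≈ 0.062187.
Under the Kimura two-parameter model, d = −½ ln(1 − 2P − Q) − ¼ ln(1 − 2Q).
1 − 2P − Q = 0.831803, giving −½ ln(0.831803) = 0.092080.
1 − 2Q = 0.875626, giving −¼ ln(0.875626) = 0.033204.
d = 0.092080 + 0.033204 = 0.125284.

0.125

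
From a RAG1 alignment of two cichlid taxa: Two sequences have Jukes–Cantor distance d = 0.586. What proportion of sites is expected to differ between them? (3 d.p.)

0.407

p = (3/4)(1 − e^(−4d/3)) = 0.75 × (1 − e^(-0.781333)) = 0.75 × (1 − 0.457795) = 0.406654.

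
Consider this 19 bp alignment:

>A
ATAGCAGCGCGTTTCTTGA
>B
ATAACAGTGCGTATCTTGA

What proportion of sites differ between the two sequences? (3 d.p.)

The sequences differ at 3 of 19 positions (sites 4, 8, 13).
p = 3/19 = 0.157894… ≈ 0.158 (to 3 d.p.).

0.158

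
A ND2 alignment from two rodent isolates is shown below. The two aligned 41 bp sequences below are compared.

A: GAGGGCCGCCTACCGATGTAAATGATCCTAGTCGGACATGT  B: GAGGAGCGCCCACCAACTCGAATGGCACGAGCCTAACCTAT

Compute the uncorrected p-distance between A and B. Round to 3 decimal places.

The sequences differ at 17 of 41 positions.
p = 17/41 = 0.414634… ≈ 0.415 (to 3 d.p.).

0.415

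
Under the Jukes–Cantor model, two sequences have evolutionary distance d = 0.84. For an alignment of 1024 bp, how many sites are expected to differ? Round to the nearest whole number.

517

Invert JC69: p = (3/4)(1 − e^(−4d/3)) = 0.75 × (1 − e^(-1.12)) = 0.75 × (1 − 0.326280) = 0.505290.
Expected differing sites = pL ≈ 0.505290 × 1024 = 517.41696 ≈ 517.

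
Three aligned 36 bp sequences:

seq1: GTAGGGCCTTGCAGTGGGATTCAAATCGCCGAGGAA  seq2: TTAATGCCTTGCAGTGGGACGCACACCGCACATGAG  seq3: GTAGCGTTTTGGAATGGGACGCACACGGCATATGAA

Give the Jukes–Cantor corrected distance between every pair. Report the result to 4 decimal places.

seq1–seq2: 11/36 sites differ → p ≈ 0.305556, d = −0.75 ln(1 − 0.407408) = 0.392437 ≈ 0.3924.
seq1–seq3: 13/36 sites differ → p ≈ 0.361111, d = −0.75 ln(1 − 0.481481) = 0.492584 ≈ 0.4926.
seq2–seq3: 10/36 sites differ → p ≈ 0.277778, d = −0.75 ln(1 − 0.370371) = 0.346968 ≈ 0.3470.

d(seq1,seq2) = 0.3924, d(seq1,seq3) = 0.4926, d(seq2,seq3) = 0.3470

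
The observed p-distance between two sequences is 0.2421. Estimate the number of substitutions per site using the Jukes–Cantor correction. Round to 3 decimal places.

d = −(3/4) ln(1 − 4p/3) = −0.75 ln(1 − 0.3228) = −0.75 ln(0.6772)
  = −0.75 × (-0.389789) = 0.292342 substitutions/site.

0.292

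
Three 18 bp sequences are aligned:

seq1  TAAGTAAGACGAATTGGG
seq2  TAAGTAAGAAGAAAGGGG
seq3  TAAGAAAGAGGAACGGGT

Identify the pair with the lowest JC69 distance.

seq1 and seq2

seq1–seq2: 3/18 differ, p = 0.167, d = 0.188.
seq1–seq3: 5/18 differ, p = 0.278, d = 0.347.
seq2–seq3: 4/18 differ, p = 0.222, d = 0.264.
The smallest distance is between seq1 and seq2.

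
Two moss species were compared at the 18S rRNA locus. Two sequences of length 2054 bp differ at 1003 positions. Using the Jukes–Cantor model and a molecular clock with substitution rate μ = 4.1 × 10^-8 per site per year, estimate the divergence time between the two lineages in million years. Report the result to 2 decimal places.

9.63

p = 1003/2054 ≈ 0.488315.
d = −(3/4) ln(1 − 4p/3) = −0.75 ln(1 − 0.651087) = −0.75 ln(0.348913)
  = −0.75 × (-1.052933) = 0.789700 substitutions/site.
Under a molecular clock d = 2μt, so t = d/(2μ) = 0.789700 / (2 × 4.1 × 10^-8) = 9.63 million years.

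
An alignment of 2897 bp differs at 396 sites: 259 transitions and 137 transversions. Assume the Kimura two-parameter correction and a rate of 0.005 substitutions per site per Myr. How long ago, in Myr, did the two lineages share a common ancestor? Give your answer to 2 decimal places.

P = 259/2897 ≈ 0.089403 and Q = 137/2897 ≈ 0.04729.
Under the Kimura two-parameter model, d = −½ ln(1 − 2P − Q) − ¼ ln(1 − 2Q).
1 − 2P − Q = 0.773904, giving −½ ln(0.773904) = 0.128154.
1 − 2Q = 0.90542, giving −¼ ln(0.90542) = 0.024839.
d = 0.128154 + 0.024839 = 0.152993.
Under a molecular clock d = 2μt, so t = d/(2μ) = 0.152993 / (2 × 0.005) = 15.30 Myr.

15.30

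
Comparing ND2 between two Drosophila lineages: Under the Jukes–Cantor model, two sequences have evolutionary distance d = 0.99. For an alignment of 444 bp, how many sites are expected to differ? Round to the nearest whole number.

244

Invert JC69: p = (3/4)(1 − e^(−4d/3)) = 0.75 × (1 − e^(-1.32)) = 0.75 × (1 − 0.267135) = 0.549649.
Expected differing sites = pL ≈ 0.549649 × 444 = 244.044156 ≈ 244.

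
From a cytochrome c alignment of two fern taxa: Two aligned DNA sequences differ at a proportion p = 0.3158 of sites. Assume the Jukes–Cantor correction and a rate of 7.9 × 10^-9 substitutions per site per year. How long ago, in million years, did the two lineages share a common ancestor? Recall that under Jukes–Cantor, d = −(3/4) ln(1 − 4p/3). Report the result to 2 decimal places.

d = −(3/4) ln(1 − 4p/3) = −0.75 ln(1 − 0.421067) = −0.75 ln(0.578933)
  = −0.75 × (-0.546569) = 0.409927 substitutions/site.
Under a molecular clock d = 2μt, so t = d/(2μ) = 0.409927 / (2 × 7.9 × 10^-9) = 25.94 million years.

25.94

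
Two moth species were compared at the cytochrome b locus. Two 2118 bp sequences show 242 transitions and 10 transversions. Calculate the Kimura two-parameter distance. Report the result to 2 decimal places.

P = 242/2118 ≈ 0.114259 and Q = 10/2118 ≈ 0.004721.
Under the Kimura two-parameter model, d = −½ ln(1 − 2P − Q) − ¼ ln(1 − 2Q).
1 − 2P − Q = 0.766761, giving −½ ln(0.766761) = 0.132790.
1 − 2Q = 0.990558, giving −¼ ln(0.990558) = 0.002372.
d = 0.132790 + 0.002372 = 0.135162.

0.14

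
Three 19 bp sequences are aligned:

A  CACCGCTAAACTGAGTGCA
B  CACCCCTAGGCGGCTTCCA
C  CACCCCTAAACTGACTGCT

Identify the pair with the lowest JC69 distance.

A and C

A–B: 7/19 differ, p = 0.368, d = 0.507.
A–C: 3/19 differ, p = 0.158, d = 0.177.
B–C: 7/19 differ, p = 0.368, d = 0.507.
The smallest distance is between A and C.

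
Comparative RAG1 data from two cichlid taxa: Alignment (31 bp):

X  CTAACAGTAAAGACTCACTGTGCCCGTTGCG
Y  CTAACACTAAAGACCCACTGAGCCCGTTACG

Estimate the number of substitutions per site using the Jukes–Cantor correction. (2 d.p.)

0.14

The sequences differ at 4 of 31 sites (7, 15, 21, 29), so p = 4/31 ≈ 0.129032.
d = −(3/4) ln(1 − 4p/3) = −0.75 ln(1 − 0.172043) = −0.75 ln(0.827957)
  = −0.75 × (-0.188794) = 0.141596 substitutions/site.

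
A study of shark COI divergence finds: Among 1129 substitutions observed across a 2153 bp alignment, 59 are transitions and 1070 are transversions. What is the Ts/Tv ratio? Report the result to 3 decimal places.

0.055

R = 59/1070 = 0.055140… ≈ 0.055 (to 3 d.p.).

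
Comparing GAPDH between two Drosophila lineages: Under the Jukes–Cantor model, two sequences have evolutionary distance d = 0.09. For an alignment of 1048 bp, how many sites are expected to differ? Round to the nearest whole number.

89

Invert JC69: p = (3/4)(1 − e^(−4d/3)) = 0.75 × (1 − e^(-0.12)) = 0.75 × (1 − 0.886920) = 0.084810.
Expected differing sites = pL ≈ 0.084810 × 1048 = 88.88088 ≈ 89.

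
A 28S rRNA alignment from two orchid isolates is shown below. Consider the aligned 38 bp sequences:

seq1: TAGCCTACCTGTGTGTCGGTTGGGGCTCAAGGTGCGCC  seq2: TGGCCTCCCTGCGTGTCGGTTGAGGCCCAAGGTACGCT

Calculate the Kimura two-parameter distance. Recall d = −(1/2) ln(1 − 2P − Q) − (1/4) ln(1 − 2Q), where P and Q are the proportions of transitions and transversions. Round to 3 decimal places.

Of 38 sites, 6 differences are transitions and 1 are transversions, so P = 6/38 ≈ 0.157895 and Q = 1/38 ≈ 0.026316.
Under the Kimura two-parameter model, d = −½ ln(1 − 2P − Q) − ¼ ln(1 − 2Q).
1 − 2P − Q = 0.657894, giving −½ ln(0.657894) = 0.209356.
1 − 2Q = 0.947368, giving −¼ ln(0.947368) = 0.013517.
d = 0.209356 + 0.013517 = 0.222873.

0.223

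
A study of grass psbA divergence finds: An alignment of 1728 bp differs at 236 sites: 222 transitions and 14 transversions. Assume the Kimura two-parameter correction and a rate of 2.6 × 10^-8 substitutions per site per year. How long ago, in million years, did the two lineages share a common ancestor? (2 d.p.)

P = 222/1728 ≈ 0.128472 and Q = 14/1728 ≈ 0.008102.
Under the Kimura two-parameter model, d = −½ ln(1 − 2P − Q) − ¼ ln(1 − 2Q).
1 − 2P − Q = 0.734954, giving −½ ln(0.734954) = 0.153974.
1 − 2Q = 0.983796, giving −¼ ln(0.983796) = 0.004084.
d = 0.153974 + 0.004084 = 0.158058.
Under a molecular clock d = 2μt, so t = d/(2μ) = 0.158058 / (2 × 2.6 × 10^-8) = 3.04 million years.

3.04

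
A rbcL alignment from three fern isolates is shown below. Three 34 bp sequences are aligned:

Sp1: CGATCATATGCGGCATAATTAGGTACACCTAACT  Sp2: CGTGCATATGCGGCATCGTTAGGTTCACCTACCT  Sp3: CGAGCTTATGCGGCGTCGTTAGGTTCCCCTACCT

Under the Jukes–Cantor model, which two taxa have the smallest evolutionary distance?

Sp1–Sp2: 6/34 differ, p = 0.176, d = 0.201.
Sp1–Sp3: 8/34 differ, p = 0.235, d = 0.282.
Sp2–Sp3: 4/34 differ, p = 0.118, d = 0.128.
The smallest distance is between Sp2 and Sp3.

Sp2 and Sp3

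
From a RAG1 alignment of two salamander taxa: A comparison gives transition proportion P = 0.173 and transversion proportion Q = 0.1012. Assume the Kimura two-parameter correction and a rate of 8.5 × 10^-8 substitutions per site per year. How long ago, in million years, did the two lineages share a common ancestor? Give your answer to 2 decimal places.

2.08

Under the Kimura two-parameter model, d = −½ ln(1 − 2P − Q) − ¼ ln(1 − 2Q).
1 − 2P − Q = 0.5528, giving −½ ln(0.5528) = 0.296380.
1 − 2Q = 0.7976, giving −¼ ln(0.7976) = 0.056537.
d = 0.296380 + 0.056537 = 0.352917.
Under a molecular clock d = 2μt, so t = d/(2μ) = 0.352917 / (2 × 8.5 × 10^-8) = 2.08 million years.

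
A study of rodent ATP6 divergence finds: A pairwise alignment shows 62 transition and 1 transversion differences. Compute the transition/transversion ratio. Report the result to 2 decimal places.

62.00

R = 62/1 = 62.00.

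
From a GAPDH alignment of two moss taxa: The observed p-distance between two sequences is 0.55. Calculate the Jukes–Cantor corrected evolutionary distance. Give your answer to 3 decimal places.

0.991

d = −(3/4) ln(1 − 4p/3) = −0.75 ln(1 − 0.733333) = −0.75 ln(0.266667)
  = −0.75 × (-1.321755) = 0.991316 substitutions/site.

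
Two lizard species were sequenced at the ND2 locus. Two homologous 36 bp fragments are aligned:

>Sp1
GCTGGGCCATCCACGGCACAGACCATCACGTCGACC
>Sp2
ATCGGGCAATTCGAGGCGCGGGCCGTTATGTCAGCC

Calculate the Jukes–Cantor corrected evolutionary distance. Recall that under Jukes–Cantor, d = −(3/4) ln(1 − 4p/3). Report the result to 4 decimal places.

The sequences differ at 15 of 36 sites, so p = 15/36 ≈ 0.416667.
d = −(3/4) ln(1 − 4p/3) = −0.75 ln(1 − 0.555556) = −0.75 ln(0.444444)
  = −0.75 × (-0.810931) = 0.608198 substitutions/site.

0.6082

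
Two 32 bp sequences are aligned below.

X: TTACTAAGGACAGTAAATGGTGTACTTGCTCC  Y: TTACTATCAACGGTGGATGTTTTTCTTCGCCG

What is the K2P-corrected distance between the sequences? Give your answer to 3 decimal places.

0.587

Of 32 sites, 5 differences are transitions and 8 are transversions, so P = 5/32 = 0.15625 and Q = 8/32 = 0.25.
Under the Kimura two-parameter model, d = −½ ln(1 − 2P − Q) − ¼ ln(1 − 2Q).
1 − 2P − Q = 0.4375, giving −½ ln(0.4375) = 0.413339.
1 − 2Q = 0.5, giving −¼ ln(0.5) = 0.173287.
d = 0.413339 + 0.173287 = 0.586626.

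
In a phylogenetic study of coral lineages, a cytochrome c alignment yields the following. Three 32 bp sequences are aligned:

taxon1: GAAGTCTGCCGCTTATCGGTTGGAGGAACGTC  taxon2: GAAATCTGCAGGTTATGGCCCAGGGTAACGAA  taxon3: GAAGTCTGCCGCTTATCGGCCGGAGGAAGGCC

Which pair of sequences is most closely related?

taxon1–taxon2: 12/32 differ, p = 0.375, d = 0.520.
taxon1–taxon3: 4/32 differ, p = 0.125, d = 0.137.
taxon2–taxon3: 11/32 differ, p = 0.344, d = 0.460.
The smallest distance is between taxon1 and taxon3.

taxon1 and taxon3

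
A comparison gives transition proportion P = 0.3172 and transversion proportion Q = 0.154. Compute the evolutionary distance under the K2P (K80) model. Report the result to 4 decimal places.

Under the Kimura two-parameter model, d = −½ ln(1 − 2P − Q) − ¼ ln(1 − 2Q).
1 − 2P − Q = 0.2116, giving −½ ln(0.2116) = 0.776529.
1 − 2Q = 0.692, giving −¼ ln(0.692) = 0.092042.
d = 0.776529 + 0.092042 = 0.868571.

0.8686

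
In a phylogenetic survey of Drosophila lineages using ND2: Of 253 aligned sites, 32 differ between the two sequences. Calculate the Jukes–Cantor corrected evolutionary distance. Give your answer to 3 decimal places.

p = 32/253 ≈ 0.126482.
d = −(3/4) ln(1 − 4p/3) = −0.75 ln(1 − 0.168643) = −0.75 ln(0.831357)
  = −0.75 × (-0.184696) = 0.138522 substitutions/site.

0.139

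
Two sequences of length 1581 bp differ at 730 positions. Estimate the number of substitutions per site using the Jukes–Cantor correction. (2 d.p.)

0.72

p = 730/1581 ≈ 0.461733.
d = −(3/4) ln(1 − 4p/3) = −0.75 ln(1 − 0.615644) = −0.75 ln(0.384356)
  = −0.75 × (-0.956186) = 0.717140 substitutions/site.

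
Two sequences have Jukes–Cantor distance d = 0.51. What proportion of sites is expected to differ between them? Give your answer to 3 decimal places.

0.370

p = (3/4)(1 − e^(−4d/3)) = 0.75 × (1 − e^(-0.68)) = 0.75 × (1 − 0.506617) = 0.370037.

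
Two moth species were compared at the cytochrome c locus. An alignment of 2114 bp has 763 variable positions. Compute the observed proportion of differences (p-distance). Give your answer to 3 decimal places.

0.361

p = 763/2114 = 0.360927… ≈ 0.361 (to 3 d.p.).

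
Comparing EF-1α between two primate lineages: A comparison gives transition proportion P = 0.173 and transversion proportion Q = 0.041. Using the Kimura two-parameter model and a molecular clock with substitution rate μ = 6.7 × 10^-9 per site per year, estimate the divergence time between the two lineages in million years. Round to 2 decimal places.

19.86

Under the Kimura two-parameter model, d = −½ ln(1 − 2P − Q) − ¼ ln(1 − 2Q).
1 − 2P − Q = 0.613, giving −½ ln(0.613) = 0.244695.
1 − 2Q = 0.918, giving −¼ ln(0.918) = 0.021389.
d = 0.244695 + 0.021389 = 0.266084.
Under a molecular clock d = 2μt, so t = d/(2μ) = 0.266084 / (2 × 6.7 × 10^-9) = 19.86 million years.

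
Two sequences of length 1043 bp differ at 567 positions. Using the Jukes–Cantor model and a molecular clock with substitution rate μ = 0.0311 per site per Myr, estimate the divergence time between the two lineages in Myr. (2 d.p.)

15.56

p = 567/1043 ≈ 0.543624.
d = −(3/4) ln(1 − 4p/3) = −0.75 ln(1 − 0.724832) = −0.75 ln(0.275168)
  = −0.75 × (-1.290373) = 0.967780 substitutions/site.
Under a molecular clock d = 2μt, so t = d/(2μ) = 0.967780 / (2 × 0.0311) = 15.56 Myr.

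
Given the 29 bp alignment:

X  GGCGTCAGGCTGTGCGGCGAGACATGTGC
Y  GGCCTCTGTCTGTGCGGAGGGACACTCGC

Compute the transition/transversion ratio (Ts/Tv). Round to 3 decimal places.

Transitions are A↔G and C↔T; transversions are all other mismatches.
Transitions: 3. Transversions: 5.
R = 3/5 = 0.600.

0.600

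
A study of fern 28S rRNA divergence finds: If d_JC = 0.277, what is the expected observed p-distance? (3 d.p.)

p = (3/4)(1 − e^(−4d/3)) = 0.75 × (1 − e^(-0.369333)) = 0.75 × (1 − 0.691195) = 0.231604.

0.232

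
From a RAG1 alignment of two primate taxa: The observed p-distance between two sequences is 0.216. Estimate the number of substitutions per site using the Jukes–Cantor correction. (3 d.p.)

d = −(3/4) ln(1 − 4p/3) = −0.75 ln(1 − 0.288) = −0.75 ln(0.712)
  = −0.75 × (-0.339677) = 0.254758 substitutions/site.

0.255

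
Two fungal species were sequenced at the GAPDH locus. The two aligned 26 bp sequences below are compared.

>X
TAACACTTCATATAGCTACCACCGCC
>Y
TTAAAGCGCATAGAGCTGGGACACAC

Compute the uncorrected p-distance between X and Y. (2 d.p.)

The sequences differ at 12 of 26 positions.
p = 12/26 = 0.461538… ≈ 0.46 (to 2 d.p.).

0.46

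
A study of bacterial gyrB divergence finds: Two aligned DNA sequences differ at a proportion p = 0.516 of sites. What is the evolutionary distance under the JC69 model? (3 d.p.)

0.874

d = −(3/4) ln(1 − 4p/3) = −0.75 ln(1 − 0.688) = −0.75 ln(0.312)
  = −0.75 × (-1.164752) = 0.873564 substitutions/site.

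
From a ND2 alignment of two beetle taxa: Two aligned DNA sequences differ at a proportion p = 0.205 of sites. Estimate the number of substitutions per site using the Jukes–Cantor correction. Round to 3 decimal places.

d = −(3/4) ln(1 − 4p/3) = −0.75 ln(1 − 0.273333) = −0.75 ln(0.726667)
  = −0.75 × (-0.319287) = 0.239465 substitutions/site.

0.239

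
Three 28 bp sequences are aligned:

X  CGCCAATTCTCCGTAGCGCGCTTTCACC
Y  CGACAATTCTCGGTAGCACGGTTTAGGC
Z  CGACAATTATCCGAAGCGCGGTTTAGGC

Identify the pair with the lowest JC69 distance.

Y and Z

X–Y: 7/28 differ, p = 0.250, d = 0.304.
X–Z: 7/28 differ, p = 0.250, d = 0.304.
Y–Z: 4/28 differ, p = 0.143, d = 0.158.
The smallest distance is between Y and Z.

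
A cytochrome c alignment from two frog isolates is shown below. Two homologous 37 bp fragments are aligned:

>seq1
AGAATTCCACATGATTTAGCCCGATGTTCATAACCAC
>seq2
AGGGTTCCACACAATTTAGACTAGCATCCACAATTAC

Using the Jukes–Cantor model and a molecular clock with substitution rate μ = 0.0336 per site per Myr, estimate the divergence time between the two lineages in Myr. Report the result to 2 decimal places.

The sequences differ at 14 of 37 sites, so p = 14/37 ≈ 0.378378.
d = −(3/4) ln(1 − 4p/3) = −0.75 ln(1 − 0.504504) = −0.75 ln(0.495496)
  = −0.75 × (-0.702196) = 0.526647 substitutions/site.
Under a molecular clock d = 2μt, so t = d/(2μ) = 0.526647 / (2 × 0.0336) = 7.84 Myr.

7.84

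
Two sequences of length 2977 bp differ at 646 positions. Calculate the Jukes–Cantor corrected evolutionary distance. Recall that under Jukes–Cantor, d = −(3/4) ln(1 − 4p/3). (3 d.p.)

0.256

p = 646/2977 ≈ 0.216997.
d = −(3/4) ln(1 − 4p/3) = −0.75 ln(1 − 0.289329) = −0.75 ln(0.710671)
  = −0.75 × (-0.341546) = 0.256160 substitutions/site.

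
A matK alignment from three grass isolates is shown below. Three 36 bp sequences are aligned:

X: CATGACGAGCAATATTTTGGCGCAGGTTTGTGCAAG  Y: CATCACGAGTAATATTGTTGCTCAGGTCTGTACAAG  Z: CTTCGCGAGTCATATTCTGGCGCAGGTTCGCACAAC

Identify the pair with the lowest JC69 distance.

X–Y: 7/36 differ, p = 0.194, d = 0.225.
X–Z: 10/36 differ, p = 0.278, d = 0.347.
Y–Z: 10/36 differ, p = 0.278, d = 0.347.
The smallest distance is between X and Y.

X and Y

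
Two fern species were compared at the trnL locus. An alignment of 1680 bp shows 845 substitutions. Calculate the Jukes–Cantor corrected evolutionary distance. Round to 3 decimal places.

p = 845/1680 ≈ 0.502976.
d = −(3/4) ln(1 − 4p/3) = −0.75 ln(1 − 0.670635) = −0.75 ln(0.329365)
  = −0.75 × (-1.110589) = 0.832942 substitutions/site.

0.833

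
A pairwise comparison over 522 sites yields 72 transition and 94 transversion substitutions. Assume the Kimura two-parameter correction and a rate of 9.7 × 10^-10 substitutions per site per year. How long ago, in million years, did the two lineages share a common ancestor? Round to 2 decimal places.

214.42

P = 72/522 ≈ 0.137931 and Q = 94/522 ≈ 0.180077.
Under the Kimura two-parameter model, d = −½ ln(1 − 2P − Q) − ¼ ln(1 − 2Q).
1 − 2P − Q = 0.544061, giving −½ ln(0.544061) = 0.304347.
1 − 2Q = 0.639846, giving −¼ ln(0.639846) = 0.111632.
d = 0.304347 + 0.111632 = 0.415979.
Under a molecular clock d = 2μt, so t = d/(2μ) = 0.415979 / (2 × 9.7 × 10^-10) = 214.42 million years.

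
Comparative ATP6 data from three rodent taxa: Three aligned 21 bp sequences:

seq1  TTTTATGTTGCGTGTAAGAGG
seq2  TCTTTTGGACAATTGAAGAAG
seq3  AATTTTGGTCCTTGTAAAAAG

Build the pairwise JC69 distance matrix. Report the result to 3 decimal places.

seq1–seq2: 10/21 sites differ → p ≈ 0.47619, d = −0.75 ln(1 − 0.63492) = 0.755729 ≈ 0.756.
seq1–seq3: 8/21 sites differ → p ≈ 0.380952, d = −0.75 ln(1 − 0.507936) = 0.531860 ≈ 0.532.
seq2–seq3: 8/21 sites differ → p ≈ 0.380952, d = −0.75 ln(1 − 0.507936) = 0.531860 ≈ 0.532.

d(seq1,seq2) = 0.756, d(seq1,seq3) = 0.532, d(seq2,seq3) = 0.532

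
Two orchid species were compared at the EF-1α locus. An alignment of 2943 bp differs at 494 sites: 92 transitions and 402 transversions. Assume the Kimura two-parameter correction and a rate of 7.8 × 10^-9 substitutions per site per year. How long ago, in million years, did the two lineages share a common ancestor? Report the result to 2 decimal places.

P = 92/2943 ≈ 0.031261 and Q = 402/2943 ≈ 0.136595.
Under the Kimura two-parameter model, d = −½ ln(1 − 2P − Q) − ¼ ln(1 − 2Q).
1 − 2P − Q = 0.800883, giving −½ ln(0.800883) = 0.111020.
1 − 2Q = 0.72681, giving −¼ ln(0.72681) = 0.079773.
d = 0.111020 + 0.079773 = 0.190793.
Under a molecular clock d = 2μt, so t = d/(2μ) = 0.190793 / (2 × 7.8 × 10^-9) = 12.23 million years.

12.23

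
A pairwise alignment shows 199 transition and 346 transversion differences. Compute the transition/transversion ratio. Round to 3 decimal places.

0.575

R = 199/346 = 0.575144… ≈ 0.575 (to 3 d.p.).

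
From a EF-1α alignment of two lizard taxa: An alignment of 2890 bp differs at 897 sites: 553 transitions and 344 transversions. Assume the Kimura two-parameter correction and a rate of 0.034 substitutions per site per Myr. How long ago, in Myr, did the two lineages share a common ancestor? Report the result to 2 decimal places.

6.12

P = 553/2890 ≈ 0.191349 and Q = 344/2890 ≈ 0.119031.
Under the Kimura two-parameter model, d = −½ ln(1 − 2P − Q) − ¼ ln(1 − 2Q).
1 − 2P − Q = 0.498271, giving −½ ln(0.498271) = 0.348306.
1 − 2Q = 0.761938, giving −¼ ln(0.761938) = 0.067973.
d = 0.348306 + 0.067973 = 0.416279.
Under a molecular clock d = 2μt, so t = d/(2μ) = 0.416279 / (2 × 0.034) = 6.12 Myr.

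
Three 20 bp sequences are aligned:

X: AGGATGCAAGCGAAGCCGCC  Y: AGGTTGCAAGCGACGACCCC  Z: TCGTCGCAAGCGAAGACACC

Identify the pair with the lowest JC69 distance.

X and Y

X–Y: 4/20 differ, p = 0.200, d = 0.233.
X–Z: 6/20 differ, p = 0.300, d = 0.383.
Y–Z: 5/20 differ, p = 0.250, d = 0.304.
The smallest distance is between X and Y.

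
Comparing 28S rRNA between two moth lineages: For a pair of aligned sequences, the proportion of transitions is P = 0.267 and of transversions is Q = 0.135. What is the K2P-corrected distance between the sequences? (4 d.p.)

Under the Kimura two-parameter model, d = −½ ln(1 − 2P − Q) − ¼ ln(1 − 2Q).
1 − 2P − Q = 0.331, giving −½ ln(0.331) = 0.552818.
1 − 2Q = 0.73, giving −¼ ln(0.73) = 0.078678.
d = 0.552818 + 0.078678 = 0.631496.

0.6315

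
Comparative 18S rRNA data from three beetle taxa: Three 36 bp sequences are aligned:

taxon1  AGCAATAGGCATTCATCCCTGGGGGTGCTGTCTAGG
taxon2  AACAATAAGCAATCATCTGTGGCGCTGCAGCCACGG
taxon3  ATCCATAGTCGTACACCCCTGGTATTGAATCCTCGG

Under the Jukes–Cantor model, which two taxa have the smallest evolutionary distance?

taxon1 and taxon2

taxon1–taxon2: 11/36 differ, p = 0.306, d = 0.392.
taxon1–taxon3: 14/36 differ, p = 0.389, d = 0.548.
taxon2–taxon3: 16/36 differ, p = 0.444, d = 0.673.
The smallest distance is between taxon1 and taxon2.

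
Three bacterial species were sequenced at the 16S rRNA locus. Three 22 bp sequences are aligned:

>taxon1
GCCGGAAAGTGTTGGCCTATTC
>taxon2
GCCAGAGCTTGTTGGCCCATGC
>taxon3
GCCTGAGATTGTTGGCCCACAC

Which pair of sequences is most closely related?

taxon1–taxon2: 6/22 differ, p = 0.273, d = 0.339.
taxon1–taxon3: 6/22 differ, p = 0.273, d = 0.339.
taxon2–taxon3: 4/22 differ, p = 0.182, d = 0.208.
The smallest distance is between taxon2 and taxon3.

taxon2 and taxon3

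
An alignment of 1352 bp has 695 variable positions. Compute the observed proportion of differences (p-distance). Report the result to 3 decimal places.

p = 695/1352 = 0.514053… ≈ 0.514 (to 3 d.p.).

0.514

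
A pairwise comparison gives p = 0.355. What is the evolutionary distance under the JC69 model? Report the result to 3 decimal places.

0.481

d = −(3/4) ln(1 − 4p/3) = −0.75 ln(1 − 0.473333) = −0.75 ln(0.526667)
  = −0.75 × (-0.641187) = 0.480890 substitutions/site.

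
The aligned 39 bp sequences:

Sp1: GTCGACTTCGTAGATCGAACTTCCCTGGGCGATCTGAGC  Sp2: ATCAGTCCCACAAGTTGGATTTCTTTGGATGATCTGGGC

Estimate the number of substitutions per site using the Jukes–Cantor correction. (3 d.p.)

0.717

The sequences differ at 18 of 39 sites, so p = 18/39 ≈ 0.461538.
d = −(3/4) ln(1 − 4p/3) = −0.75 ln(1 − 0.615384) = −0.75 ln(0.384616)
  = −0.75 × (-0.955510) = 0.716633 substitutions/site.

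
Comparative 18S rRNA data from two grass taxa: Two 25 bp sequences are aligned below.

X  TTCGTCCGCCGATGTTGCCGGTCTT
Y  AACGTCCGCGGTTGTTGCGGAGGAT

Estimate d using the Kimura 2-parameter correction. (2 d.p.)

0.51

Of 25 sites, 1 differences are transitions and 8 are transversions, so P = 1/25 = 0.04 and Q = 8/25 = 0.32.
Under the Kimura two-parameter model, d = −½ ln(1 − 2P − Q) − ¼ ln(1 − 2Q).
1 − 2P − Q = 0.6, giving −½ ln(0.6) = 0.255413.
1 − 2Q = 0.36, giving −¼ ln(0.36) = 0.255413.
d = 0.255413 + 0.255413 = 0.510826.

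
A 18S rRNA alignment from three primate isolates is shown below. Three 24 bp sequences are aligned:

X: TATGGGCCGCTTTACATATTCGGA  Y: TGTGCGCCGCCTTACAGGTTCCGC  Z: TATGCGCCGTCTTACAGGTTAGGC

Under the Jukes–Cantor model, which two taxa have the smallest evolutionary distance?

Y and Z

X–Y: 7/24 differ, p = 0.292, d = 0.369.
X–Z: 7/24 differ, p = 0.292, d = 0.369.
Y–Z: 4/24 differ, p = 0.167, d = 0.188.
The smallest distance is between Y and Z.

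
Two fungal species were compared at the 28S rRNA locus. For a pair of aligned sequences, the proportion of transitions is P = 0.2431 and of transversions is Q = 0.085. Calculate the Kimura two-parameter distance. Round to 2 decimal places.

Under the Kimura two-parameter model, d = −½ ln(1 − 2P − Q) − ¼ ln(1 − 2Q).
1 − 2P − Q = 0.4288, giving −½ ln(0.4288) = 0.423382.
1 − 2Q = 0.83, giving −¼ ln(0.83) = 0.046582.
d = 0.423382 + 0.046582 = 0.469964.

0.47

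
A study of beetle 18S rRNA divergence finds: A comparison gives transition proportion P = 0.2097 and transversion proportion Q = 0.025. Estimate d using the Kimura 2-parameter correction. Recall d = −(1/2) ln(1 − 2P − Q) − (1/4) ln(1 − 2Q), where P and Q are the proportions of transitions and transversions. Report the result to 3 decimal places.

Under the Kimura two-parameter model, d = −½ ln(1 − 2P − Q) − ¼ ln(1 − 2Q).
1 − 2P − Q = 0.5556, giving −½ ln(0.5556) = 0.293853.
1 − 2Q = 0.95, giving −¼ ln(0.95) = 0.012823.
d = 0.293853 + 0.012823 = 0.306676.

0.307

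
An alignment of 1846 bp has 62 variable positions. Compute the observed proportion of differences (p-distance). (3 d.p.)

0.034

p = 62/1846 = 0.033586… ≈ 0.034 (to 3 d.p.).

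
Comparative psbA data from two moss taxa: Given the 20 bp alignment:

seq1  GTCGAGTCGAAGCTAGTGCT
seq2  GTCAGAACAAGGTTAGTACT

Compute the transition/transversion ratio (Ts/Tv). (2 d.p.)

7.00

Transitions are A↔G and C↔T; transversions are all other mismatches.
Transitions: 7. Transversions: 1.
R = 7/1 = 7.00.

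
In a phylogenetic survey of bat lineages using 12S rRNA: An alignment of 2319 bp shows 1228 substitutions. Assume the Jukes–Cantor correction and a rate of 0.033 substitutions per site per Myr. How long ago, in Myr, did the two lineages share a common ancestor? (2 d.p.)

p = 1228/2319 ≈ 0.529539.
d = −(3/4) ln(1 − 4p/3) = −0.75 ln(1 − 0.706052) = −0.75 ln(0.293948)
  = −0.75 × (-1.224352) = 0.918264 substitutions/site.
Under a molecular clock d = 2μt, so t = d/(2μ) = 0.918264 / (2 × 0.033) = 13.91 Myr.

13.91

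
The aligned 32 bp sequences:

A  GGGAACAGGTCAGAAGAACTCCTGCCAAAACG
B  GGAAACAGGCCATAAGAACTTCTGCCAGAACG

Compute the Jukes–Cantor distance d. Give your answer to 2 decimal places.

The sequences differ at 5 of 32 sites (3, 10, 13, 21, 28), so p = 5/32 = 0.15625.
d = −(3/4) ln(1 − 4p/3) = −0.75 ln(1 − 0.208333) = −0.75 ln(0.791667)
  = −0.75 × (-0.233614) = 0.175211 substitutions/site.

0.18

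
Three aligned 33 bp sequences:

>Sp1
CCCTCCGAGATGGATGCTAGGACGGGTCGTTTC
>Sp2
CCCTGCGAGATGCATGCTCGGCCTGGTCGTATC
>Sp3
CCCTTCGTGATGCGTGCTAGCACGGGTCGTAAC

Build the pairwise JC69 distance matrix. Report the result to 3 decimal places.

d(Sp1,Sp2) = 0.208, d(Sp1,Sp3) = 0.249, d(Sp2,Sp3) = 0.293

Sp1–Sp2: 6/33 sites differ → p ≈ 0.181818, d = −0.75 ln(1 − 0.242424) = 0.208224 ≈ 0.208.
Sp1–Sp3: 7/33 sites differ → p ≈ 0.212121, d = −0.75 ln(1 − 0.282828) = 0.249330 ≈ 0.249.
Sp2–Sp3: 8/33 sites differ → p ≈ 0.242424, d = −0.75 ln(1 − 0.323232) = 0.292820 ≈ 0.293.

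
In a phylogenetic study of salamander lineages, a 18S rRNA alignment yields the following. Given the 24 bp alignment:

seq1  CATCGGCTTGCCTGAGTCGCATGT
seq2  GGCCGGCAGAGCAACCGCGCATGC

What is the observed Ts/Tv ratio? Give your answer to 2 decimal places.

Transitions are A↔G and C↔T; transversions are all other mismatches.
Transitions: 5. Transversions: 8.
R = 5/8 = 0.625 ≈ 0.63 (to 2 d.p.).

0.63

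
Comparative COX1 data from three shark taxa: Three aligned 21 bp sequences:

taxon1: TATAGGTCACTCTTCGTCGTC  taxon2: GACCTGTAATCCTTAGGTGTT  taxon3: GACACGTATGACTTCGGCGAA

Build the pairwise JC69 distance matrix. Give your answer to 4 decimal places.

taxon1–taxon2: 11/21 sites differ → p ≈ 0.52381, d = −0.75 ln(1 − 0.698413) = 0.899023 ≈ 0.8990.
taxon1–taxon3: 10/21 sites differ → p ≈ 0.47619, d = −0.75 ln(1 − 0.63492) = 0.755729 ≈ 0.7557.
taxon2–taxon3: 9/21 sites differ → p ≈ 0.428571, d = −0.75 ln(1 − 0.571428) = 0.635472 ≈ 0.6355.

d(taxon1,taxon2) = 0.8990, d(taxon1,taxon3) = 0.7557, d(taxon2,taxon3) = 0.6355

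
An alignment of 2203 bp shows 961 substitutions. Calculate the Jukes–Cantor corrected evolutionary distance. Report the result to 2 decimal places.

0.65

p = 961/2203 ≈ 0.436223.
d = −(3/4) ln(1 − 4p/3) = −0.75 ln(1 − 0.581631) = −0.75 ln(0.418369)
  = −0.75 × (-0.871391) = 0.653543 substitutions/site.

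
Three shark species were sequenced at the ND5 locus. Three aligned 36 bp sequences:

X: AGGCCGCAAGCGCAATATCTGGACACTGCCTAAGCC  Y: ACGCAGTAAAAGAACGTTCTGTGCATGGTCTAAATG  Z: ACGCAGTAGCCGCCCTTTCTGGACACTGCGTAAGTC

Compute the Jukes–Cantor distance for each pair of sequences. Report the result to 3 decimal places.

X–Y: 17/36 sites differ → p ≈ 0.472222, d = −0.75 ln(1 − 0.629629) = 0.744938 ≈ 0.745.
X–Z: 10/36 sites differ → p ≈ 0.277778, d = −0.75 ln(1 − 0.370371) = 0.346968 ≈ 0.347.
Y–Z: 14/36 sites differ → p ≈ 0.388889, d = −0.75 ln(1 − 0.518519) = 0.548166 ≈ 0.548.

d(X,Y) = 0.745, d(X,Z) = 0.347, d(Y,Z) = 0.548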